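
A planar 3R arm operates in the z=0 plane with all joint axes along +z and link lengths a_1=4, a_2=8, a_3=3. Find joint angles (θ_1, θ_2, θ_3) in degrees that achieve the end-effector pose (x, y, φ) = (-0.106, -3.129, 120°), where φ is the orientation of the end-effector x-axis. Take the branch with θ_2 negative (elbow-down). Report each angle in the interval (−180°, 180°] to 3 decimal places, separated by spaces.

wrist centre = target − a_3·(cos φ, sin φ) = (1.3940, -5.7271)
cos θ_2 = (34.7426−4²−8²)/(2·4·8) = -0.7071; θ_2 = -135.0032° (elbow-down)
β = atan2(-5.7271,1.3940) = -76.3199°; ψ = atan2(-5.6565,-1.6572) = -106.3288°
θ_1 = β − ψ = 30.0088°
θ_3 = φ − θ_1 − θ_2 = -135.0056° (wrapped to (-180°,180°])

30.009 -135.003 -135.006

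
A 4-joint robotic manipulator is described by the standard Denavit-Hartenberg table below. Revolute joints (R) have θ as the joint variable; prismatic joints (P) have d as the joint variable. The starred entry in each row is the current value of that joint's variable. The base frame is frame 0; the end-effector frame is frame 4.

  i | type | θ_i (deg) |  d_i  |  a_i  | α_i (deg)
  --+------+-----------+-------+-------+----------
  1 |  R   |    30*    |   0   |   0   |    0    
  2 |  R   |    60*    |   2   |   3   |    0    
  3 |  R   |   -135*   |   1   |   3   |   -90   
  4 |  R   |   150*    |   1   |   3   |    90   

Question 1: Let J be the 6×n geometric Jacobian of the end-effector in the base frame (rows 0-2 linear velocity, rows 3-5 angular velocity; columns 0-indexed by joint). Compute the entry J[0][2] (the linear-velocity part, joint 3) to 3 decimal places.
-0.423

axis z_2 = (0.0000,0.0000,1.0000); lever o_n−o_2 = (0.9913,0.4229,-0.5000)
cross product → J_v[:, 2] = (-0.4229,0.9913,0.0000)
J_ω[:, 2] = z_2
entry J[0][2] = -0.4229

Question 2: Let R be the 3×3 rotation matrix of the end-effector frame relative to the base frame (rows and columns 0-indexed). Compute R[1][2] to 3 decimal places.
-0.354

End-effector z-axis (col 2 of R) = (0.3536,-0.3536,-0.8660)
R[1][2] = -0.3536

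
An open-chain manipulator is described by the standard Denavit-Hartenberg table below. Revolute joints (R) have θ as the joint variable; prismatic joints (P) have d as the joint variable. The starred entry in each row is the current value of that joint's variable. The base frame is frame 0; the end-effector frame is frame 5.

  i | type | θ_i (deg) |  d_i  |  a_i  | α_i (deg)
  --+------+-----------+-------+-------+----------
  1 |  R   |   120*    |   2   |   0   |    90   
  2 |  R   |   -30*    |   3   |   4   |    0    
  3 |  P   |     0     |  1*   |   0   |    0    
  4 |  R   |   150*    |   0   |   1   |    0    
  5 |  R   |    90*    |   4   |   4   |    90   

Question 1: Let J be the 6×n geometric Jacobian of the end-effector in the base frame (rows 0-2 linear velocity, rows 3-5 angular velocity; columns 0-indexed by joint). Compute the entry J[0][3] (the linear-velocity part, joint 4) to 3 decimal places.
axis z_3 = (0.8660,0.5000,0.0000); lever o_n−o_3 = (5.4462,-1.4330,-1.1340)
cross product → J_v[:, 3] = (-0.5670,0.9821,-3.9641)
J_ω[:, 3] = z_3
entry J[0][3] = -0.5670

-0.567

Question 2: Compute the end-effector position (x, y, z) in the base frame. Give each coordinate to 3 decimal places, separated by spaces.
after link 1: o_1 = (0.0000, 0.0000, 2.0000)
after link 2: o_2 = (0.8660, 4.5000, 0.0000)
after link 3: o_3 = (1.7321, 5.0000, 0.0000)
after link 4: o_4 = (1.9821, 4.5670, 0.8660)
after link 5: o_5 = (7.1782, 3.5670, -1.1340)

7.178 3.567 -1.134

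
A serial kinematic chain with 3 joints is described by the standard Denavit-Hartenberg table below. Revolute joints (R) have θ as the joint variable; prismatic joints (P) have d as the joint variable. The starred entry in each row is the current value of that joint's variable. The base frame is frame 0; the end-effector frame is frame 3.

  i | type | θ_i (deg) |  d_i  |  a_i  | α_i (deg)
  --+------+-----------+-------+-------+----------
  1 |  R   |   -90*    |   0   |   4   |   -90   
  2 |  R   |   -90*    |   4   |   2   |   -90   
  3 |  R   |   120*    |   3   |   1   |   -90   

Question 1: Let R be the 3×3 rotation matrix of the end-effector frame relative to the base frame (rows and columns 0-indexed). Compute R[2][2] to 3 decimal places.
-0.866

End-effector z-axis (col 2 of R) = (0.5000,0.0000,-0.8660)
R[2][2] = -0.8660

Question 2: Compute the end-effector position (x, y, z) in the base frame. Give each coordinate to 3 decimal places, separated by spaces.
3.134 -7.000 1.500

after link 1: o_1 = (0.0000, -4.0000, 0.0000)
after link 2: o_2 = (4.0000, -4.0000, 2.0000)
after link 3: o_3 = (3.1340, -7.0000, 1.5000)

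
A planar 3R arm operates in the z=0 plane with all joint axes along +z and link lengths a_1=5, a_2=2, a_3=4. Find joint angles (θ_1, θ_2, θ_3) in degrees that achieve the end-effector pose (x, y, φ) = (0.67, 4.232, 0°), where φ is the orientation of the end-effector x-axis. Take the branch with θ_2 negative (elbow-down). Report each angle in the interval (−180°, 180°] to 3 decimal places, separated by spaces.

150.000 -90.004 -59.996

wrist centre = target − a_3·(cos φ, sin φ) = (-3.3300, 4.2320)
cos θ_2 = (28.9987−5²−2²)/(2·5·2) = -0.0001; θ_2 = -90.0037° (elbow-down)
β = atan2(4.2320,-3.3300) = 128.1979°; ψ = atan2(-2.0000,4.9999) = -21.8019°
θ_1 = β − ψ = 149.9998°
θ_3 = φ − θ_1 − θ_2 = -59.9961° (wrapped to (-180°,180°])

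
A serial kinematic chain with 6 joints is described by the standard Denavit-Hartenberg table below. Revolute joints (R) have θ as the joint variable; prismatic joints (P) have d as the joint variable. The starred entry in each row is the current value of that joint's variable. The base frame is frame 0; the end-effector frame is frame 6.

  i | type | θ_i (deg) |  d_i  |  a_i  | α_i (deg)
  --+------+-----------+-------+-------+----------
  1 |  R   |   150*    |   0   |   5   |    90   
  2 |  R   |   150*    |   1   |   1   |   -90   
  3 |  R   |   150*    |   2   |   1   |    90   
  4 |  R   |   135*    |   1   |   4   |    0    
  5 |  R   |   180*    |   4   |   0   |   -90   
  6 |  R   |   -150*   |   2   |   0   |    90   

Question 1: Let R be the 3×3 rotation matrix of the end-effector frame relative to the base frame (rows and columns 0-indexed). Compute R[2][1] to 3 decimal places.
End-effector y-axis (col 1 of R) = (-0.3299,-0.2178,-0.9186)
R[2][1] = -0.9186

-0.919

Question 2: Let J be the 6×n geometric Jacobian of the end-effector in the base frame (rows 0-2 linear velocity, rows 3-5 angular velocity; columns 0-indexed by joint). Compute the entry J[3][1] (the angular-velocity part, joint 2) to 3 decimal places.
0.500

axis z_1 = (0.5000,0.8660,0.0000); lever o_n−o_1 = (4.0357,-5.9361,-3.4769)
cross product → J_v[:, 1] = (-3.0111,1.7385,-6.4631)
J_ω[:, 1] = z_1
entry J[3][1] = 0.5000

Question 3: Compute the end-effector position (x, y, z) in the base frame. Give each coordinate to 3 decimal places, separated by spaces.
after link 1: o_1 = (-4.3301, 2.5000, 0.0000)
after link 2: o_2 = (-3.0801, 2.9330, 0.5000)
after link 3: o_3 = (-3.1136, 2.3750, -1.6651)
after link 4: o_4 = (0.5973, 0.8655, -2.6398)
after link 5: o_5 = (0.3653, -3.0006, -1.6398)
after link 6: o_6 = (-0.2945, -3.4361, -3.4769)

-0.294 -3.436 -3.477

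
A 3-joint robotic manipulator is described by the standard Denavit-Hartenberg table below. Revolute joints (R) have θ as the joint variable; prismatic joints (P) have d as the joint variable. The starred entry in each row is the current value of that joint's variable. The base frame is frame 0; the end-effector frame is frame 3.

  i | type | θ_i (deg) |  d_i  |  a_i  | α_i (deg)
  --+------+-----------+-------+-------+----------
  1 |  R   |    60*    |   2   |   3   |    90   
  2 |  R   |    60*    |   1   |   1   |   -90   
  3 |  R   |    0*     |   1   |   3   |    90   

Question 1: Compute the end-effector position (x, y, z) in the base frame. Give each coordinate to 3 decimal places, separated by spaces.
after link 1: o_1 = (1.5000, 2.5981, 2.0000)
after link 2: o_2 = (2.6160, 2.5311, 2.8660)
after link 3: o_3 = (2.9330, 3.0801, 5.9641)

2.933 3.080 5.964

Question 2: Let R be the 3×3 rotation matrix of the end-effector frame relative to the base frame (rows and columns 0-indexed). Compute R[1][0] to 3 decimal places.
0.433

End-effector x-axis (col 0 of R) = (0.2500,0.4330,0.8660)
R[1][0] = 0.4330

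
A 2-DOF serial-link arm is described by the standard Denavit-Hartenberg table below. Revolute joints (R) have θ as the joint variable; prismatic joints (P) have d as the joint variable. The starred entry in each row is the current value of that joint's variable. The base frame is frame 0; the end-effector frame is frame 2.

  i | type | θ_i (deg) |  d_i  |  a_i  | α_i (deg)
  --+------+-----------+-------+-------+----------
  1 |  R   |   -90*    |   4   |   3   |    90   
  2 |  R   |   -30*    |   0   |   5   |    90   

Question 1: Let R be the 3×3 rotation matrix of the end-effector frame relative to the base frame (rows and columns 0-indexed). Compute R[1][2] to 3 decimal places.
End-effector z-axis (col 2 of R) = (-0.0000,0.5000,-0.8660)
R[1][2] = 0.5000

0.500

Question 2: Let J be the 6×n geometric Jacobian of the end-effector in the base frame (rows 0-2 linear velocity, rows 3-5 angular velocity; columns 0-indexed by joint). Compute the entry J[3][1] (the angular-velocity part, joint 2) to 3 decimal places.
-1.000

axis z_1 = (-1.0000,-0.0000,0.0000); lever o_n−o_1 = (0.0000,-4.3301,-2.5000)
cross product → J_v[:, 1] = (0.0000,-2.5000,4.3301)
J_ω[:, 1] = z_1
entry J[3][1] = -1.0000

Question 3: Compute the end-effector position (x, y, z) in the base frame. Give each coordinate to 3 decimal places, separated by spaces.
after link 1: o_1 = (0.0000, -3.0000, 4.0000)
after link 2: o_2 = (0.0000, -7.3301, 1.5000)

0.000 -7.330 1.500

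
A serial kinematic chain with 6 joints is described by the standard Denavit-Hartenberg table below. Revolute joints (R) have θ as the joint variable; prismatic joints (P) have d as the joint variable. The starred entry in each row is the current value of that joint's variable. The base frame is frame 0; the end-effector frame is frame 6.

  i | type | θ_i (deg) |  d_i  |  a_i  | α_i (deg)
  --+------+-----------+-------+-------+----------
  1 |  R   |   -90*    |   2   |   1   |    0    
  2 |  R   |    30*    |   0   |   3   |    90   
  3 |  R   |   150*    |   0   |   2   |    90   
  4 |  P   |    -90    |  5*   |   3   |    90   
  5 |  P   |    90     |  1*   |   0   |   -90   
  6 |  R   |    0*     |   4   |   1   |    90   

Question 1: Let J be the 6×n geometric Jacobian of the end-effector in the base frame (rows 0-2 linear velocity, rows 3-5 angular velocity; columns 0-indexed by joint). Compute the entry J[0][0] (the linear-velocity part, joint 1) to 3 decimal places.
5.946

axis z_0 = ẑ; lever o_n−o_0 = (1.7010,-5.9462,7.6962)
cross product → J_v[:, 0] = (5.9462,1.7010,-0.0000)
J_ω[:, 0] = z_0
entry J[0][0] = 5.9462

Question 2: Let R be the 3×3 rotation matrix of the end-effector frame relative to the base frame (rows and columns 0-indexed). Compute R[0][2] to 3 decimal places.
End-effector z-axis (col 2 of R) = (0.4330,-0.7500,-0.5000)
R[0][2] = 0.4330

0.433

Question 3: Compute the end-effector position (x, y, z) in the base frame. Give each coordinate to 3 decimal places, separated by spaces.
after link 1: o_1 = (0.0000, -1.0000, 2.0000)
after link 2: o_2 = (1.5000, -3.5981, 2.0000)
after link 3: o_3 = (0.6340, -2.0981, 3.0000)
after link 4: o_4 = (4.4821, -2.7631, 7.3301)
after link 5: o_5 = (4.9151, -3.5131, 6.8301)
after link 6: o_6 = (1.7010, -5.9462, 7.6962)

1.701 -5.946 7.696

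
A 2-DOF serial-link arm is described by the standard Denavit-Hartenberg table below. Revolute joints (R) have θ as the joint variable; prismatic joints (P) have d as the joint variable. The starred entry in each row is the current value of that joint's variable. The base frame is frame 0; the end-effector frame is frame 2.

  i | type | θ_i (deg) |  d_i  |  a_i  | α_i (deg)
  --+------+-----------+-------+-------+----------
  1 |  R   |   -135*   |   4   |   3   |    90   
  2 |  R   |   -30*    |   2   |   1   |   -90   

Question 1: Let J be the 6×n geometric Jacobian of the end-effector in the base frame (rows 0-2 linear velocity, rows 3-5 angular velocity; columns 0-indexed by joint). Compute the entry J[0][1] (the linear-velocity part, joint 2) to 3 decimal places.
axis z_1 = (-0.7071,0.7071,0.0000); lever o_n−o_1 = (-2.0266,0.8018,-0.5000)
cross product → J_v[:, 1] = (-0.3536,-0.3536,0.8660)
J_ω[:, 1] = z_1
entry J[0][1] = -0.3536

-0.354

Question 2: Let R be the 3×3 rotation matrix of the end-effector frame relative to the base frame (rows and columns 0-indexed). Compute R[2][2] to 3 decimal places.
End-effector z-axis (col 2 of R) = (-0.3536,-0.3536,0.8660)
R[2][2] = 0.8660

0.866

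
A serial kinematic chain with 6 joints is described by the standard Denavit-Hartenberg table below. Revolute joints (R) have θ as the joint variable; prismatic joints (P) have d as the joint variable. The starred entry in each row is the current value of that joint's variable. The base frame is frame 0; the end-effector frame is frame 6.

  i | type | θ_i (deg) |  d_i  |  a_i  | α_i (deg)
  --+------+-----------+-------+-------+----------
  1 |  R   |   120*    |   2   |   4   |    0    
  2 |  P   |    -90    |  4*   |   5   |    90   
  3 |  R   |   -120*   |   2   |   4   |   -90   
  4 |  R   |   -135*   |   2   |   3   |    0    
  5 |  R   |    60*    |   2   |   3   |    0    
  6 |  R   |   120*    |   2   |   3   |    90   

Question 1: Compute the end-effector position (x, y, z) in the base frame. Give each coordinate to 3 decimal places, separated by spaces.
after link 1: o_1 = (-2.0000, 3.4641, 2.0000)
after link 2: o_2 = (2.3301, 5.9641, 6.0000)
after link 3: o_3 = (1.5981, 3.2321, 2.5359)
after link 4: o_4 = (5.0773, 2.7913, 3.3730)
after link 5: o_5 = (7.6900, 0.9537, 1.7006)
after link 6: o_6 = (7.2107, 3.1265, -1.1365)

7.211 3.126 -1.137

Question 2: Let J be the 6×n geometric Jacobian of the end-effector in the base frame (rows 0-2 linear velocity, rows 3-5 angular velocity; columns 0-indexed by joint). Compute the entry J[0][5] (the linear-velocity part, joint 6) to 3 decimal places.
axis z_5 = (0.7500,0.4330,-0.5000); lever o_n−o_5 = (-0.4792,2.1728,-2.8371)
cross product → J_v[:, 5] = (-0.1421,2.3674,1.8371)
J_ω[:, 5] = z_5
entry J[0][5] = -0.1421

-0.142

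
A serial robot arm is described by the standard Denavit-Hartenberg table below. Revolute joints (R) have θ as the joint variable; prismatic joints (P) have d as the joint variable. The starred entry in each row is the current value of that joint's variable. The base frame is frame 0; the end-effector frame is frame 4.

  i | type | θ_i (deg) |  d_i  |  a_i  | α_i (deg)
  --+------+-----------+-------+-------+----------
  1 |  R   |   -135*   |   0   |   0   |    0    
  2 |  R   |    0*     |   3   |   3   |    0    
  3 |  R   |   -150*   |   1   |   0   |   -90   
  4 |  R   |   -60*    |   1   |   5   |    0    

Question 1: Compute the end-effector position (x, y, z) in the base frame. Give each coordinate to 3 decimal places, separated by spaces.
-2.440 0.552 8.330

after link 1: o_1 = (0.0000, 0.0000, 0.0000)
after link 2: o_2 = (-2.1213, -2.1213, 3.0000)
after link 3: o_3 = (-2.1213, -2.1213, 4.0000)
after link 4: o_4 = (-2.4402, 0.5523, 8.3301)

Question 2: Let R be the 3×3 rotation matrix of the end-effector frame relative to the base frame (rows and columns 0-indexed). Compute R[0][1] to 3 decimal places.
End-effector y-axis (col 1 of R) = (0.2241,0.8365,-0.5000)
R[0][1] = 0.2241

0.224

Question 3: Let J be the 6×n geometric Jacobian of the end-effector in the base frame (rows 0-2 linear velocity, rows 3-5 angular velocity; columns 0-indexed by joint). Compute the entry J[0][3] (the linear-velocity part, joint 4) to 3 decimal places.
1.121

axis z_3 = (-0.9659,0.2588,0.0000); lever o_n−o_3 = (-0.3189,2.6736,4.3301)
cross product → J_v[:, 3] = (1.1207,4.1826,-2.5000)
J_ω[:, 3] = z_3
entry J[0][3] = 1.1207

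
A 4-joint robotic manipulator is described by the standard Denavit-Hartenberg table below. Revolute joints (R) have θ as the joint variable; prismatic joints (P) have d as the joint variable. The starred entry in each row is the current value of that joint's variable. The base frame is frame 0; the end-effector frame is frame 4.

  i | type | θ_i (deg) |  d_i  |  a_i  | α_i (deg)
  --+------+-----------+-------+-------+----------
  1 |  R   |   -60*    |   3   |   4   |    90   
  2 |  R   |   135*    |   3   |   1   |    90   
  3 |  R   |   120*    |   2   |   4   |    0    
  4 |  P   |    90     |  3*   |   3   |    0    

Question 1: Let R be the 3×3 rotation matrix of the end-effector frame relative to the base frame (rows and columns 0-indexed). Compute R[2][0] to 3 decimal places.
-0.612

End-effector x-axis (col 0 of R) = (0.7392,-0.2803,-0.6124)
R[2][0] = -0.6124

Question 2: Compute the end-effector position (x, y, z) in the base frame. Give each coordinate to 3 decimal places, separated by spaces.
0.741 -11.211 3.991

after link 1: o_1 = (2.0000, -3.4641, 3.0000)
after link 2: o_2 = (-0.9516, -4.3517, 3.7071)
after link 3: o_3 = (-2.5374, -8.5333, 3.7071)
after link 4: o_4 = (0.7408, -11.2114, 3.9913)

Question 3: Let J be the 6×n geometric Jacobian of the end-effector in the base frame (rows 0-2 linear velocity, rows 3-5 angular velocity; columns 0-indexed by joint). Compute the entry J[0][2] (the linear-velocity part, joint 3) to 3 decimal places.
4.676

axis z_2 = (0.3536,-0.6124,0.7071); lever o_n−o_2 = (1.6925,-6.8596,0.2842)
cross product → J_v[:, 2] = (4.6765,1.0963,-1.3888)
J_ω[:, 2] = z_2
entry J[0][2] = 4.6765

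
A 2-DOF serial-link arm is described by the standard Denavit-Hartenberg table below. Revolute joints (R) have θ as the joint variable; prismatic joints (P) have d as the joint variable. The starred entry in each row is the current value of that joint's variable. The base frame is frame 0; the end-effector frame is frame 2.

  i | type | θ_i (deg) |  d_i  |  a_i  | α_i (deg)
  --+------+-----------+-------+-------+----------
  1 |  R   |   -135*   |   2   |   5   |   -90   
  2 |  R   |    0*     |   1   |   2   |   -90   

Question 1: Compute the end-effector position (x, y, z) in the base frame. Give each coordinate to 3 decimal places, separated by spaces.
after link 1: o_1 = (-3.5355, -3.5355, 2.0000)
after link 2: o_2 = (-4.2426, -5.6569, 2.0000)

-4.243 -5.657 2.000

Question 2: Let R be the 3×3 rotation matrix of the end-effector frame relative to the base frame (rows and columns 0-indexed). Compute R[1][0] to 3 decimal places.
End-effector x-axis (col 0 of R) = (-0.7071,-0.7071,0.0000)
R[1][0] = -0.7071

-0.707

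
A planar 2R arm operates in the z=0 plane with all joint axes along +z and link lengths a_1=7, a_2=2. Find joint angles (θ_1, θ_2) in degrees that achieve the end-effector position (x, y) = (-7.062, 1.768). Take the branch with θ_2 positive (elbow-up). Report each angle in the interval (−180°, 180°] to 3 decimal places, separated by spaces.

cos θ_2 = (52.9977−7²−2²)/(2·7·2) = -0.0001; θ_2 = 90.0048° (elbow-up)
β = atan2(1.7680,-7.0620) = 165.9447°; ψ = atan2(2.0000,6.9998) = 15.9458°
θ_1 = β − ψ = 149.9989°

149.999 90.005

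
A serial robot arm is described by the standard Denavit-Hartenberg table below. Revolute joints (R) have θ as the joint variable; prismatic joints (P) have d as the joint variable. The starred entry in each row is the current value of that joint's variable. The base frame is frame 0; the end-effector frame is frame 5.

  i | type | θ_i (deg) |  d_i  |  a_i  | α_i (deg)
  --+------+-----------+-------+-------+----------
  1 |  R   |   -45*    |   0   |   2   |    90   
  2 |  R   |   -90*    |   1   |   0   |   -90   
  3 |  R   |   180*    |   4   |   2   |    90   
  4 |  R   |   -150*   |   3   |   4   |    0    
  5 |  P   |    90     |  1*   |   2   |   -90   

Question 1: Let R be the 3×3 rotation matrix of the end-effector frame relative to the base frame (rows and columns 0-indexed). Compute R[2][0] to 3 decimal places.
End-effector x-axis (col 0 of R) = (-0.6124,0.6124,0.5000)
R[2][0] = 0.5000

0.500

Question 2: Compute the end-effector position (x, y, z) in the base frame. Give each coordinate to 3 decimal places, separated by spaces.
after link 1: o_1 = (1.4142, -1.4142, 0.0000)
after link 2: o_2 = (0.7071, -2.1213, 0.0000)
after link 3: o_3 = (3.5355, -4.9497, 2.0000)
after link 4: o_4 = (4.2426, -1.4142, -1.4641)
after link 5: o_5 = (3.7250, 0.5176, -0.4641)

3.725 0.518 -0.464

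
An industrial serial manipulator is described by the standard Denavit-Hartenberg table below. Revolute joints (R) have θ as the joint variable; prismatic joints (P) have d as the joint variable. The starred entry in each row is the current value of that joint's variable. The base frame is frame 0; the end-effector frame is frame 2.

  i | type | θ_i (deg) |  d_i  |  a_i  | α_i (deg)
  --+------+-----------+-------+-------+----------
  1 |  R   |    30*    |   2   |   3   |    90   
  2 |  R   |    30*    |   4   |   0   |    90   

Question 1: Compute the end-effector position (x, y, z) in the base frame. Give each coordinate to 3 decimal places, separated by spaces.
4.598 -1.964 2.000

after link 1: o_1 = (2.5981, 1.5000, 2.0000)
after link 2: o_2 = (4.5981, -1.9641, 2.0000)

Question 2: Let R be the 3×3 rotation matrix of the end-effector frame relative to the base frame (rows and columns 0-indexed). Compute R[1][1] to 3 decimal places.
End-effector y-axis (col 1 of R) = (0.5000,-0.8660,0.0000)
R[1][1] = -0.8660

-0.866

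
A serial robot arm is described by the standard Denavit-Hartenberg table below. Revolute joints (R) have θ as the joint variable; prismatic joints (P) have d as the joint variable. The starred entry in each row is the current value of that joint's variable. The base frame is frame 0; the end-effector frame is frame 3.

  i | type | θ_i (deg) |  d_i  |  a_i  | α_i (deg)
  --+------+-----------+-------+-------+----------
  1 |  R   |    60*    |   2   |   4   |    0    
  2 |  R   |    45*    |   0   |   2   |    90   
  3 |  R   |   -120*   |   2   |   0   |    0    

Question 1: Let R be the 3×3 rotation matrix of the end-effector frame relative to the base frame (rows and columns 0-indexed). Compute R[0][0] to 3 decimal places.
0.129

End-effector x-axis (col 0 of R) = (0.1294,-0.4830,-0.8660)
R[0][0] = 0.1294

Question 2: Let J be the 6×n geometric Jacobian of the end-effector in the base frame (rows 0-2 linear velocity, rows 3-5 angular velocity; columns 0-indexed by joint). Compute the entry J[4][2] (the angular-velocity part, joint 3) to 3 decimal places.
axis z_2 = (0.9659,0.2588,0.0000); lever o_n−o_2 = (1.9319,0.5176,0.0000)
cross product → J_v[:, 2] = (-0.0000,0.0000,0.0000)
J_ω[:, 2] = z_2
entry J[4][2] = 0.2588

0.259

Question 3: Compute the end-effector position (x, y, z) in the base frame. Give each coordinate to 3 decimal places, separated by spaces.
3.414 5.914 2.000

after link 1: o_1 = (2.0000, 3.4641, 2.0000)
after link 2: o_2 = (1.4824, 5.3960, 2.0000)
after link 3: o_3 = (3.4142, 5.9136, 2.0000)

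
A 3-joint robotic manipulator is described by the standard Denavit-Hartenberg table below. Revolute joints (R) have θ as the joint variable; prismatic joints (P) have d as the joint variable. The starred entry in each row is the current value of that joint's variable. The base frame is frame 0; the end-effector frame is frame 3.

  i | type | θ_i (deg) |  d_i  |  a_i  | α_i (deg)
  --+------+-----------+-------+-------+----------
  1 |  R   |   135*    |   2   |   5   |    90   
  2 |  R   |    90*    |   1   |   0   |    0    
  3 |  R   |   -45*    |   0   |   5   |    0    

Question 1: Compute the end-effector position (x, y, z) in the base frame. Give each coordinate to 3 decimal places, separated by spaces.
-5.328 6.743 5.536

after link 1: o_1 = (-3.5355, 3.5355, 2.0000)
after link 2: o_2 = (-2.8284, 4.2426, 2.0000)
after link 3: o_3 = (-5.3284, 6.7426, 5.5355)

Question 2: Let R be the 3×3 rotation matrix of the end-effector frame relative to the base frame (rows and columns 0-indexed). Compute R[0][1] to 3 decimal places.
End-effector y-axis (col 1 of R) = (0.5000,-0.5000,0.7071)
R[0][1] = 0.5000

0.500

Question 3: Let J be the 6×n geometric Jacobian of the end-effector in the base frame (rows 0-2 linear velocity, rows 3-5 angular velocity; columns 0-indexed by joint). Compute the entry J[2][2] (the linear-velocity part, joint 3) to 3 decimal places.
3.536

axis z_2 = (0.7071,0.7071,0.0000); lever o_n−o_2 = (-2.5000,2.5000,3.5355)
cross product → J_v[:, 2] = (2.5000,-2.5000,3.5355)
J_ω[:, 2] = z_2
entry J[2][2] = 3.5355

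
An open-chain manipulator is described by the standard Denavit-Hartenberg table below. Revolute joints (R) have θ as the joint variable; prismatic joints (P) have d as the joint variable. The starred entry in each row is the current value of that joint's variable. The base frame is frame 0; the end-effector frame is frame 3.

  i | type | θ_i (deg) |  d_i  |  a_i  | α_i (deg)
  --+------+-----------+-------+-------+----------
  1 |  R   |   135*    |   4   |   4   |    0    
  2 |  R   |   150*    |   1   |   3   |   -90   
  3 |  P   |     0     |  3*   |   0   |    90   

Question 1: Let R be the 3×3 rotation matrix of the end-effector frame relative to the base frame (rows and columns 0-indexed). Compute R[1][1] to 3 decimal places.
End-effector y-axis (col 1 of R) = (0.9659,0.2588,0.0000)
R[1][1] = 0.2588

0.259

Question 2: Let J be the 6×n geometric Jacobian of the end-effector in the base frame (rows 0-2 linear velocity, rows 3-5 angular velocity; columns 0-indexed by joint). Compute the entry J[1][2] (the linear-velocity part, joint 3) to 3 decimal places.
0.259

prismatic axis z_2 = (0.9659,0.2588,0.0000)
J_v[:, 2] = z_2; J_ω[:, 2] = (0,0,0)
entry J[1][2] = 0.2588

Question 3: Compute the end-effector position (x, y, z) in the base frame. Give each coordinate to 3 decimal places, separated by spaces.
after link 1: o_1 = (-2.8284, 2.8284, 4.0000)
after link 2: o_2 = (-2.0520, -0.0694, 5.0000)
after link 3: o_3 = (0.8458, 0.7071, 5.0000)

0.846 0.707 5.000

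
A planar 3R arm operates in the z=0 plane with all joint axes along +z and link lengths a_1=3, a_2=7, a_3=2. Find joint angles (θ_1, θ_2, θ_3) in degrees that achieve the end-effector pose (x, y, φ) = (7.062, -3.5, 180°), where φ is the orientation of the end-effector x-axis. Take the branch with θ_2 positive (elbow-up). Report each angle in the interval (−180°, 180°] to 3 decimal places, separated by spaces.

wrist centre = target − a_3·(cos φ, sin φ) = (9.0620, -3.5000)
cos θ_2 = (94.3698−3²−7²)/(2·3·7) = 0.8659; θ_2 = 30.0088° (elbow-up)
β = atan2(-3.5000,9.0620) = -21.1180°; ψ = atan2(3.5009,9.0616) = 21.1238°
θ_1 = β − ψ = -42.2418°
θ_3 = φ − θ_1 − θ_2 = -167.7670° (wrapped to (-180°,180°])

-42.242 30.009 -167.767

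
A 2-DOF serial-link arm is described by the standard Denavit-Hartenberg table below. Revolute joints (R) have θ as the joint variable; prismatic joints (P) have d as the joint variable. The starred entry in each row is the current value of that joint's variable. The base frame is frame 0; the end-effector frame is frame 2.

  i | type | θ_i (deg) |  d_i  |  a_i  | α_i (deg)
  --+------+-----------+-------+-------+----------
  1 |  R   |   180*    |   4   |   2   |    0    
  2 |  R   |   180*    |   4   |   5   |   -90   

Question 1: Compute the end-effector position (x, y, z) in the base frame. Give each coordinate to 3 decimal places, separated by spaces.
3.000 -0.000 8.000

after link 1: o_1 = (-2.0000, 0.0000, 4.0000)
after link 2: o_2 = (3.0000, -0.0000, 8.0000)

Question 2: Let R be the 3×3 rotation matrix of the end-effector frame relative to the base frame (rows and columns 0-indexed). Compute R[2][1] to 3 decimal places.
End-effector y-axis (col 1 of R) = (0.0000,0.0000,-1.0000)
R[2][1] = -1.0000

-1.000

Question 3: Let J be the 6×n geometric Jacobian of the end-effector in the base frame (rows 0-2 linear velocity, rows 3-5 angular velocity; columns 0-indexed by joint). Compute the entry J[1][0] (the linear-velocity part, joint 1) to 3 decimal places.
3.000

axis z_0 = ẑ; lever o_n−o_0 = (3.0000,-0.0000,8.0000)
cross product → J_v[:, 0] = (0.0000,3.0000,-0.0000)
J_ω[:, 0] = z_0
entry J[1][0] = 3.0000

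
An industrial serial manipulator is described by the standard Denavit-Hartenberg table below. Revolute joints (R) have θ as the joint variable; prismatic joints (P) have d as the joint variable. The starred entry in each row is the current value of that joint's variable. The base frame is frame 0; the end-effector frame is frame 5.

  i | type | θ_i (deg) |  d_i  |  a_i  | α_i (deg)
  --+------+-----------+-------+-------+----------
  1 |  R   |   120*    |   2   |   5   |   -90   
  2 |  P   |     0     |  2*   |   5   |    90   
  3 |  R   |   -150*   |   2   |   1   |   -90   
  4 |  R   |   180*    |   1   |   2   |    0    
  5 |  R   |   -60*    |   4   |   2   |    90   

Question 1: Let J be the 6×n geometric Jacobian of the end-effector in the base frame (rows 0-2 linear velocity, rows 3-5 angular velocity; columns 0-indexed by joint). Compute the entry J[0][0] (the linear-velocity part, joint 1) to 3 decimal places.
axis z_0 = ẑ; lever o_n−o_0 = (-5.9641,12.9904,2.2679)
cross product → J_v[:, 0] = (-12.9904,-5.9641,0.0000)
J_ω[:, 0] = z_0
entry J[0][0] = -12.9904

-12.990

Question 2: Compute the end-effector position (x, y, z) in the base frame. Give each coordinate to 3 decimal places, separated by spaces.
-5.964 12.990 2.268

after link 1: o_1 = (-2.5000, 4.3301, 2.0000)
after link 2: o_2 = (-6.7321, 7.6603, 2.0000)
after link 3: o_3 = (-5.8660, 7.1603, 4.0000)
after link 4: o_4 = (-7.0981, 9.0263, 4.0000)
after link 5: o_5 = (-5.9641, 12.9904, 2.2679)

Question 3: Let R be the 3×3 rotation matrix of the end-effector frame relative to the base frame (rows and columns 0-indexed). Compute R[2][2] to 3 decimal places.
End-effector z-axis (col 2 of R) = (0.7500,-0.4330,-0.5000)
R[2][2] = -0.5000

-0.500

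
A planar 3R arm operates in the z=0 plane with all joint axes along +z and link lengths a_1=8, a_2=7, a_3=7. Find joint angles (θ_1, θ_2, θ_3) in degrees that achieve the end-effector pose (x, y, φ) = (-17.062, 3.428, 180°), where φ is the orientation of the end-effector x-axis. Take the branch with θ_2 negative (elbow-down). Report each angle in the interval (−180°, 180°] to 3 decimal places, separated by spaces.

wrist centre = target − a_3·(cos φ, sin φ) = (-10.0620, 3.4280)
cos θ_2 = (112.9950−8²−7²)/(2·8·7) = -0.0000; θ_2 = -90.0025° (elbow-down)
β = atan2(3.4280,-10.0620) = 161.1867°; ψ = atan2(-7.0000,7.9997) = -41.1870°
θ_1 = β − ψ = 202.3737°
θ_3 = φ − θ_1 − θ_2 = 67.6289° (wrapped to (-180°,180°])

-157.626 -90.003 67.629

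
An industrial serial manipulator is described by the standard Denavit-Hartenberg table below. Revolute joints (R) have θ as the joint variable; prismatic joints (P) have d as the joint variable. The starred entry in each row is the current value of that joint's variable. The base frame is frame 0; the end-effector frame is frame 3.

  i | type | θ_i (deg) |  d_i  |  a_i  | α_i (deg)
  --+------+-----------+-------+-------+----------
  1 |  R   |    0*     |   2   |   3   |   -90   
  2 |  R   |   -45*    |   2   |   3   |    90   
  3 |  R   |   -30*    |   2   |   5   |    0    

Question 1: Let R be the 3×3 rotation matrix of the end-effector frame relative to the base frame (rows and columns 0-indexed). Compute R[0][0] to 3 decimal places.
End-effector x-axis (col 0 of R) = (0.6124,-0.5000,0.6124)
R[0][0] = 0.6124

0.612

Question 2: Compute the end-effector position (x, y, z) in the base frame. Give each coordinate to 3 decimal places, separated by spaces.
after link 1: o_1 = (3.0000, 0.0000, 2.0000)
after link 2: o_2 = (5.1213, 2.0000, 4.1213)
after link 3: o_3 = (6.7690, -0.5000, 8.5974)

6.769 -0.500 8.597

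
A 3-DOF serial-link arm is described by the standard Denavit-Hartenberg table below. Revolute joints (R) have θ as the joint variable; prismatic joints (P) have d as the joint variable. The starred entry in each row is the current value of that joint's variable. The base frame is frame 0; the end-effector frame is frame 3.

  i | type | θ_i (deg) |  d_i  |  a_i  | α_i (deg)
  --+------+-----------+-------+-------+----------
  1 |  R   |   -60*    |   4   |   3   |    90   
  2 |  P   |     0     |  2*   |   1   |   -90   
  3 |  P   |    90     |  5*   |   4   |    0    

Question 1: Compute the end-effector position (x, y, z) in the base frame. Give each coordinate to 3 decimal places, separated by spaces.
3.732 -2.464 9.000

after link 1: o_1 = (1.5000, -2.5981, 4.0000)
after link 2: o_2 = (0.2679, -4.4641, 4.0000)
after link 3: o_3 = (3.7321, -2.4641, 9.0000)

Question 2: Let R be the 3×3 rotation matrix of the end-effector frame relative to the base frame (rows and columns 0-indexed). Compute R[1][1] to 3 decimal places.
End-effector y-axis (col 1 of R) = (-0.5000,0.8660,0.0000)
R[1][1] = 0.8660

0.866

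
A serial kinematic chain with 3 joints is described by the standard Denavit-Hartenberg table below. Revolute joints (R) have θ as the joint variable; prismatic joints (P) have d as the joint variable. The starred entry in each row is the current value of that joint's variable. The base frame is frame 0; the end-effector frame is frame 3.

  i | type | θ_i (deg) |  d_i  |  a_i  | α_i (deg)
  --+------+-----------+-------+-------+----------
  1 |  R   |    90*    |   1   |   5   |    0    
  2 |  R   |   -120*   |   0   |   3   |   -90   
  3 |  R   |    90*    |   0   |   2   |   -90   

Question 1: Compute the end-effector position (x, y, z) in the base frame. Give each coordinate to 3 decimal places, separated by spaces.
2.598 3.500 -1.000

after link 1: o_1 = (0.0000, 5.0000, 1.0000)
after link 2: o_2 = (2.5981, 3.5000, 1.0000)
after link 3: o_3 = (2.5981, 3.5000, -1.0000)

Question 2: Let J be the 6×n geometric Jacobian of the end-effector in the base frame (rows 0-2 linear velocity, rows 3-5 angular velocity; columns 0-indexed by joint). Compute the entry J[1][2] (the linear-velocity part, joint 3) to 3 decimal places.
1.000

axis z_2 = (0.5000,0.8660,0.0000); lever o_n−o_2 = (0.0000,0.0000,-2.0000)
cross product → J_v[:, 2] = (-1.7321,1.0000,0.0000)
J_ω[:, 2] = z_2
entry J[1][2] = 1.0000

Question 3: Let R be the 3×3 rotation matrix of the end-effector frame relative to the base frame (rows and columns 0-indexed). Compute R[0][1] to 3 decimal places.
-0.500

End-effector y-axis (col 1 of R) = (-0.5000,-0.8660,-0.0000)
R[0][1] = -0.5000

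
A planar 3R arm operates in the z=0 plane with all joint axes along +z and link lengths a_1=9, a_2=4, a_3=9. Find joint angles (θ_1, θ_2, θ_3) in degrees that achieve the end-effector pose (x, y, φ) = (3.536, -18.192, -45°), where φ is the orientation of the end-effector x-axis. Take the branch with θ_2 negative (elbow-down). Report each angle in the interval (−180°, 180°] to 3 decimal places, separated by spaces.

wrist centre = target − a_3·(cos φ, sin φ) = (-2.8280, -11.8280)
cos θ_2 = (147.8999−9²−4²)/(2·9·4) = 0.7069; θ_2 = -45.0133° (elbow-down)
β = atan2(-11.8280,-2.8280) = -103.4464°; ψ = atan2(-2.8291,11.8278) = -13.4518°
θ_1 = β − ψ = -89.9946°
θ_3 = φ − θ_1 − θ_2 = 90.0079° (wrapped to (-180°,180°])

-89.995 -45.013 90.008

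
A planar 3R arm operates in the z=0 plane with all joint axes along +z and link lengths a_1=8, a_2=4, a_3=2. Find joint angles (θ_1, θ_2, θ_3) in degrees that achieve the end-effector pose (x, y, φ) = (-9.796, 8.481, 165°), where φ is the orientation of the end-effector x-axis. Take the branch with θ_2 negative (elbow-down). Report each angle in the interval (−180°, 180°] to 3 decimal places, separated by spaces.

149.278 -44.994 60.716

wrist centre = target − a_3·(cos φ, sin φ) = (-7.8641, 7.9634)
cos θ_2 = (125.2600−8²−4²)/(2·8·4) = 0.7072; θ_2 = -44.9935° (elbow-down)
β = atan2(7.9634,-7.8641) = 134.6409°; ψ = atan2(-2.8281,10.8287) = -14.6368°
θ_1 = β − ψ = 149.2777°
θ_3 = φ − θ_1 − θ_2 = 60.7159° (wrapped to (-180°,180°])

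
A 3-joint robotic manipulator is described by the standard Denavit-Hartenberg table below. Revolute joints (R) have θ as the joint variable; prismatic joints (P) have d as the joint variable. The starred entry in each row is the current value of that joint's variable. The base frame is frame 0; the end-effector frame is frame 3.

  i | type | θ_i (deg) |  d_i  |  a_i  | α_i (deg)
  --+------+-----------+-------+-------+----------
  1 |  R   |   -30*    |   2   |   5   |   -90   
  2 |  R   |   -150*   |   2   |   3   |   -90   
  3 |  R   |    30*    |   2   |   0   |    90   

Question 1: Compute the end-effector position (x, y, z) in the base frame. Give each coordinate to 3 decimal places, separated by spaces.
3.946 0.031 5.232

after link 1: o_1 = (4.3301, -2.5000, 2.0000)
after link 2: o_2 = (3.0801, 0.5311, 3.5000)
after link 3: o_3 = (3.9462, 0.0311, 5.2321)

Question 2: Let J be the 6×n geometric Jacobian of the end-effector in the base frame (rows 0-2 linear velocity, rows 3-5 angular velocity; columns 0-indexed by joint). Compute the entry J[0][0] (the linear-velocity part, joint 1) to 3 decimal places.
axis z_0 = ẑ; lever o_n−o_0 = (3.9462,0.0311,5.2321)
cross product → J_v[:, 0] = (-0.0311,3.9462,0.0000)
J_ω[:, 0] = z_0
entry J[0][0] = -0.0311

-0.031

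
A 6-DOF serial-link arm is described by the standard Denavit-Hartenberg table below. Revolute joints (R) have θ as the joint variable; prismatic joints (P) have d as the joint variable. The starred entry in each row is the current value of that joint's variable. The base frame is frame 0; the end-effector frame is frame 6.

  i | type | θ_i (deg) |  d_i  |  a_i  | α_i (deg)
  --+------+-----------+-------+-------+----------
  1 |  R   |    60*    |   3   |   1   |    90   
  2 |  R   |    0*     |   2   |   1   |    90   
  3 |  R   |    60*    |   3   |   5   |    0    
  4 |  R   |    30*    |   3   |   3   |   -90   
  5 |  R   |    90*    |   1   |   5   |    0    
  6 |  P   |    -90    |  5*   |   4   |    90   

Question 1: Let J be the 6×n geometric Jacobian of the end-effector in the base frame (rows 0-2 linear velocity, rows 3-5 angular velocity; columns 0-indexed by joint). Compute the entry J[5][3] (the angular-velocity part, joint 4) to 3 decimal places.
axis z_3 = (0.0000,-0.0000,-1.0000); lever o_n−o_3 = (3.0622,-8.6962,2.0000)
cross product → J_v[:, 3] = (-8.6962,-3.0622,-0.0000)
J_ω[:, 3] = z_3
entry J[5][3] = -1.0000

-1.000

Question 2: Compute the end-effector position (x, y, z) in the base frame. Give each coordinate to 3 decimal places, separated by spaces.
10.794 -7.964 2.000

after link 1: o_1 = (0.5000, 0.8660, 3.0000)
after link 2: o_2 = (2.7321, 0.7321, 3.0000)
after link 3: o_3 = (7.7321, 0.7321, 0.0000)
after link 4: o_4 = (10.3301, -0.7679, -3.0000)
after link 5: o_5 = (9.8301, -1.6340, 2.0000)
after link 6: o_6 = (10.7942, -7.9641, 2.0000)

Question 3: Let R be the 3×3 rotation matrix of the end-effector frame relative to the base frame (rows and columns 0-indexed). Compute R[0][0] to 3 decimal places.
End-effector x-axis (col 0 of R) = (0.8660,-0.5000,0.0000)
R[0][0] = 0.8660

0.866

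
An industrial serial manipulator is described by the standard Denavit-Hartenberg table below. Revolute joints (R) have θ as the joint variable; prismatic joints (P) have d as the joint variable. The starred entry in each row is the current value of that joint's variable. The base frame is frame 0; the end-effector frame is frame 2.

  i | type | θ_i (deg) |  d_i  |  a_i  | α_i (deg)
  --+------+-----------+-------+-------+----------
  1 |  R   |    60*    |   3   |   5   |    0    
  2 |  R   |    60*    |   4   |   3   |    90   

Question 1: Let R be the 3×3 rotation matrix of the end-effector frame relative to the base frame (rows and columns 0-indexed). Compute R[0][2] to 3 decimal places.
End-effector z-axis (col 2 of R) = (0.8660,0.5000,0.0000)
R[0][2] = 0.8660

0.866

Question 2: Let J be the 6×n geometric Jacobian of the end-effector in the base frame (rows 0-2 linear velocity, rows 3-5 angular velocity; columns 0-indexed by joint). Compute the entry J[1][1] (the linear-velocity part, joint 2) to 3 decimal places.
axis z_1 = (0.0000,0.0000,1.0000); lever o_n−o_1 = (-1.5000,2.5981,4.0000)
cross product → J_v[:, 1] = (-2.5981,-1.5000,0.0000)
J_ω[:, 1] = z_1
entry J[1][1] = -1.5000

-1.500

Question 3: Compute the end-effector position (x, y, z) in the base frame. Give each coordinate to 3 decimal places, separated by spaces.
1.000 6.928 7.000

after link 1: o_1 = (2.5000, 4.3301, 3.0000)
after link 2: o_2 = (1.0000, 6.9282, 7.0000)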